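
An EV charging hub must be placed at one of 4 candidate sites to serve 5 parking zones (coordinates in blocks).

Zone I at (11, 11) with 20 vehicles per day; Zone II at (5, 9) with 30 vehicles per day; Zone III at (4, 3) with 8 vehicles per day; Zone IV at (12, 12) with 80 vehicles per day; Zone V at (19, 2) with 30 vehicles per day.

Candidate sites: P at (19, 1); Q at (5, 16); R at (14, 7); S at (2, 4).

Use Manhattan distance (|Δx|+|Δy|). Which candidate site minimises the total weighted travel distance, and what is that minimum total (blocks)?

R, total 1442 blocks

Total weighted distance at each candidate:
  P (19, 1): total = 2626
  Q (5, 16): total = 2262
  R (14, 7): total = 1442
  S (2, 4): total = 2594
Minimum is at R with total 1442 blocks.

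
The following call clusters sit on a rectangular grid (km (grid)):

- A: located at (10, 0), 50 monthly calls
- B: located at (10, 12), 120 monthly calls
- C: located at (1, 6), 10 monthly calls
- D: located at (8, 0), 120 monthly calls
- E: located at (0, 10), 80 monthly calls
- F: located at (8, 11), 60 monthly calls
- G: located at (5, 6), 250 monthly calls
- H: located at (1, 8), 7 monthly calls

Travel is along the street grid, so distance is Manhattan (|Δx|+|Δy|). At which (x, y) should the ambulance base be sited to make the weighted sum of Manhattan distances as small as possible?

Manhattan distance separates: Σwᵢ(|x−xᵢ|+|y−yᵢ|) = Σwᵢ|x−xᵢ| + Σwᵢ|y−yᵢ|, so x and y are optimised independently as 1-D weighted medians.
Total weight W = 697; half = 348.5.
x-coordinate, sorted with cumulative weight:
  x=0 (E, w=80) cum 80
  x=1 (C, w=10) cum 90
  x=1 (H, w=7) cum 97
  x=5 (G, w=250) cum 347
  x=8 (D, w=120) cum 467  ← median
  x=8 (F, w=60) cum 527
  x=10 (A, w=50) cum 577
  x=10 (B, w=120) cum 697
⇒ x* = 8
y-coordinate, sorted with cumulative weight:
  y=0 (A, w=50) cum 50
  y=0 (D, w=120) cum 170
  y=6 (C, w=10) cum 180
  y=6 (G, w=250) cum 430  ← median
  y=8 (H, w=7) cum 437
  y=10 (E, w=80) cum 517
  y=11 (F, w=60) cum 577
  y=12 (B, w=120) cum 697
⇒ y* = 6

(8, 6)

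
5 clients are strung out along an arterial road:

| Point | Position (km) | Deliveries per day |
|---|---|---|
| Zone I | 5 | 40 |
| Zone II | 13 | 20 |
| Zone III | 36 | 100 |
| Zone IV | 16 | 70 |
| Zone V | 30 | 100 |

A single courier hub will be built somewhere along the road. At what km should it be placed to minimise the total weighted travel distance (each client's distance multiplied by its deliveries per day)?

x = 30

For a sum of weighted absolute distances on a line, the optimum is the weighted median (not the mean). Total weight W = 330; half-weight = 165.
Sort by position and accumulate weight:
  km 5 (Zone I, w=40) → cum 40
  km 13 (Zone II, w=20) → cum 60
  km 16 (Zone IV, w=70) → cum 130
  km 30 (Zone V, w=100) → cum 230  ≥ 165 → median here
  km 36 (Zone III, w=100) → cum 330
Optimal location: km 30.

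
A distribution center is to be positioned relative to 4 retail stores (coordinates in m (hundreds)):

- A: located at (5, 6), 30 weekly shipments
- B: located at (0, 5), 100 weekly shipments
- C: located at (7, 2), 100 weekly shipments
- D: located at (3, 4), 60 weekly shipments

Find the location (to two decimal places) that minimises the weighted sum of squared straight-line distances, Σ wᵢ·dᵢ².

(3.55, 3.86)

The minimiser of Σwᵢ‖p−pᵢ‖² is the weighted centroid p* = (Σwᵢpᵢ)/(Σwᵢ).
Σwᵢ = 290.
Σwᵢxᵢ = 30·5 + 100·0 + 100·7 + 60·3 = 1030.
Σwᵢyᵢ = 30·6 + 100·5 + 100·2 + 60·4 = 1120.
x* = 1030/290 = 3.55, y* = 1120/290 = 3.86.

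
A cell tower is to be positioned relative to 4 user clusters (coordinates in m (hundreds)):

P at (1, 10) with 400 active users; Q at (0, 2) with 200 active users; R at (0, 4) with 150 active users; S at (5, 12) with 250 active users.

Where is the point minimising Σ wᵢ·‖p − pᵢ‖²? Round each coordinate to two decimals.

(1.65, 8.00)

The minimiser of Σwᵢ‖p−pᵢ‖² is the weighted centroid p* = (Σwᵢpᵢ)/(Σwᵢ).
Σwᵢ = 1000.
Σwᵢxᵢ = 400·1 + 200·0 + 150·0 + 250·5 = 1650.
Σwᵢyᵢ = 400·10 + 200·2 + 150·4 + 250·12 = 8000.
x* = 1650/1000 = 1.65, y* = 8000/1000 = 8.00.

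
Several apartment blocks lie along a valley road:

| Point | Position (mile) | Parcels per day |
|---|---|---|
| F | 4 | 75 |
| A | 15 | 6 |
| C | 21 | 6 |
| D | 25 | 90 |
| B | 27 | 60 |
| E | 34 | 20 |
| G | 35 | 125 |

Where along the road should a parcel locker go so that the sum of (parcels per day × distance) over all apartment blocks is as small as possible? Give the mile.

For a sum of weighted absolute distances on a line, the optimum is the weighted median (not the mean). Total weight W = 382; half-weight = 191.
Sort by position and accumulate weight:
  mile 4 (F, w=75) → cum 75
  mile 15 (A, w=6) → cum 81
  mile 21 (C, w=6) → cum 87
  mile 25 (D, w=90) → cum 177
  mile 27 (B, w=60) → cum 237  ≥ 191 → median here
  mile 34 (E, w=20) → cum 257
  mile 35 (G, w=125) → cum 382
Optimal location: mile 27.

x = 27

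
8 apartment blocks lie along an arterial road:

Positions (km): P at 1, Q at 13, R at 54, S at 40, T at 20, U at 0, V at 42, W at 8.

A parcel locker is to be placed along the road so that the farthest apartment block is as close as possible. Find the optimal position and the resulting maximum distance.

location 27, max distance 27

The 1-center on a line is the midpoint of the two extreme points: leftmost at 0, rightmost at 54.
Optimal location = (0 + 54)/2 = 27; maximum distance = (54 − 0)/2 = 27.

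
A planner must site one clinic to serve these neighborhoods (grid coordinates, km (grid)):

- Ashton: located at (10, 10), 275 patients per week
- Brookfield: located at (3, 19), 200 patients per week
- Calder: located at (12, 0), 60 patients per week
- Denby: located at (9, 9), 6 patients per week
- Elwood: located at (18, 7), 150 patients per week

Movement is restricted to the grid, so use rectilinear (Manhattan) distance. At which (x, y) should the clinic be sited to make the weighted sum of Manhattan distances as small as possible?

(10, 10)

Manhattan distance separates: Σwᵢ(|x−xᵢ|+|y−yᵢ|) = Σwᵢ|x−xᵢ| + Σwᵢ|y−yᵢ|, so x and y are optimised independently as 1-D weighted medians.
Total weight W = 691; half = 345.5.
x-coordinate, sorted with cumulative weight:
  x=3 (Brookfield, w=200) cum 200
  x=9 (Denby, w=6) cum 206
  x=10 (Ashton, w=275) cum 481  ← median
  x=12 (Calder, w=60) cum 541
  x=18 (Elwood, w=150) cum 691
⇒ x* = 10
y-coordinate, sorted with cumulative weight:
  y=0 (Calder, w=60) cum 60
  y=7 (Elwood, w=150) cum 210
  y=9 (Denby, w=6) cum 216
  y=10 (Ashton, w=275) cum 491  ← median
  y=19 (Brookfield, w=200) cum 691
⇒ y* = 10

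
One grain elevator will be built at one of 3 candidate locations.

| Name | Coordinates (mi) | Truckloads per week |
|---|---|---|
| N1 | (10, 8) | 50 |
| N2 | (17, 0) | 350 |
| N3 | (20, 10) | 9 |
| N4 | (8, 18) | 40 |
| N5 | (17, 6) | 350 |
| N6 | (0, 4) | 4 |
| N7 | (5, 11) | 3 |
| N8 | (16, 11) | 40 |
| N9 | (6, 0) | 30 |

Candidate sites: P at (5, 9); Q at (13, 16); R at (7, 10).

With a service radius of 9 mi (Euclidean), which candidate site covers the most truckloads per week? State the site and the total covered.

Coverage radius r = 9 mi; a point is covered iff (Δx)²+(Δy)² ≤ 9² = 81.
  P (5, 9): covers {N1, N6, N7} → 57
  Q (13, 16): covers {N1, N4, N8} → 130
  R (7, 10): covers {N1, N4, N7} → 93
Maximum coverage at Q: 130 truckloads per week.

Q, covering 130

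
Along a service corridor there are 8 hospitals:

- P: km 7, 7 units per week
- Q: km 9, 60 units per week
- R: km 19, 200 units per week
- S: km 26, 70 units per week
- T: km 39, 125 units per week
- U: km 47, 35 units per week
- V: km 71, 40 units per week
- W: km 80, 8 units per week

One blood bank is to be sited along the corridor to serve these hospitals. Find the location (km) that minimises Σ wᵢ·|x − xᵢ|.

x = 26

For a sum of weighted absolute distances on a line, the optimum is the weighted median (not the mean). Total weight W = 545; half-weight = 272.5.
Sort by position and accumulate weight:
  km 7 (P, w=7) → cum 7
  km 9 (Q, w=60) → cum 67
  km 19 (R, w=200) → cum 267
  km 26 (S, w=70) → cum 337  ≥ 272.5 → median here
  km 39 (T, w=125) → cum 462
  km 47 (U, w=35) → cum 497
  km 71 (V, w=40) → cum 537
  km 80 (W, w=8) → cum 545
Optimal location: km 26.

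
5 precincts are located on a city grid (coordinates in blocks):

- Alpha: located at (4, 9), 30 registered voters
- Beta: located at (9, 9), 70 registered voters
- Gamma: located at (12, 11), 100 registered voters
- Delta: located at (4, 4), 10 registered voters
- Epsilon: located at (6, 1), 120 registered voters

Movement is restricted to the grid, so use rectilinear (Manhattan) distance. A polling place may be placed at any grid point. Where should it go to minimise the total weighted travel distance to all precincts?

(9, 9)

Manhattan distance separates: Σwᵢ(|x−xᵢ|+|y−yᵢ|) = Σwᵢ|x−xᵢ| + Σwᵢ|y−yᵢ|, so x and y are optimised independently as 1-D weighted medians.
Total weight W = 330; half = 165.
x-coordinate, sorted with cumulative weight:
  x=4 (Alpha, w=30) cum 30
  x=4 (Delta, w=10) cum 40
  x=6 (Epsilon, w=120) cum 160
  x=9 (Beta, w=70) cum 230  ← median
  x=12 (Gamma, w=100) cum 330
⇒ x* = 9
y-coordinate, sorted with cumulative weight:
  y=1 (Epsilon, w=120) cum 120
  y=4 (Delta, w=10) cum 130
  y=9 (Alpha, w=30) cum 160
  y=9 (Beta, w=70) cum 230  ← median
  y=11 (Gamma, w=100) cum 330
⇒ y* = 9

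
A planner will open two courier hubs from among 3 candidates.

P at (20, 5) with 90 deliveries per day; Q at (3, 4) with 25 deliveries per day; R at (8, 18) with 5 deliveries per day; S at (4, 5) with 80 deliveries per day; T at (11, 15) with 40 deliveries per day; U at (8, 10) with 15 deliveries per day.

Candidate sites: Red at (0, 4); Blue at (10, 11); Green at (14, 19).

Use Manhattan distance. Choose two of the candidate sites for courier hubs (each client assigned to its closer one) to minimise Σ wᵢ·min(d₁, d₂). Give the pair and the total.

{Red, Blue}, total 2205

Evaluate every pair (each demand assigned to the nearer of the two):
  {Red, Blue}: total = 2205
  {Red, Green}: total = 2800
  {Blue, Green}: total = 3030
Best pair: {Red, Blue} with total 2205.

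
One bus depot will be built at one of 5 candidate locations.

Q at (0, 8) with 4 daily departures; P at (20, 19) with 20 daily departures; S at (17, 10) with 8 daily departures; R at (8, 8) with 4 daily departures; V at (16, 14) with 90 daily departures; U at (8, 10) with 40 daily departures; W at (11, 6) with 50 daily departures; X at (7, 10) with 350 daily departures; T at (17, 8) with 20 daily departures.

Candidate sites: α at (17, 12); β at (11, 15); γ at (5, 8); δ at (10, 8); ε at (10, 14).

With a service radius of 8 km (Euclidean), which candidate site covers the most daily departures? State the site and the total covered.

β, covering 492

Coverage radius r = 8 km; a point is covered iff (Δx)²+(Δy)² ≤ 8² = 64.
  α (17, 12): covers {P, S, V, T} → 138
  β (11, 15): covers {S, R, V, U, X} → 492
  γ (5, 8): covers {Q, R, U, W, X} → 448
  δ (10, 8): covers {S, R, U, W, X, T} → 472
  ε (10, 14): covers {R, V, U, X} → 484
Maximum coverage at β: 492 daily departures.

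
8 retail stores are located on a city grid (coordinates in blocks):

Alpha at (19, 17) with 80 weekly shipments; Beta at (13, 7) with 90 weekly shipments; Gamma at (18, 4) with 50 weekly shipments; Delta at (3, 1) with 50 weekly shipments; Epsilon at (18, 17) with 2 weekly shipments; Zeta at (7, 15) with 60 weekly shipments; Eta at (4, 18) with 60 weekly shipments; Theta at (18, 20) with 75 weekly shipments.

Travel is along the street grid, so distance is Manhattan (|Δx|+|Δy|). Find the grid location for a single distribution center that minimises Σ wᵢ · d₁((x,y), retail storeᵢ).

(13, 15)

Manhattan distance separates: Σwᵢ(|x−xᵢ|+|y−yᵢ|) = Σwᵢ|x−xᵢ| + Σwᵢ|y−yᵢ|, so x and y are optimised independently as 1-D weighted medians.
Total weight W = 467; half = 233.5.
x-coordinate, sorted with cumulative weight:
  x=3 (Delta, w=50) cum 50
  x=4 (Eta, w=60) cum 110
  x=7 (Zeta, w=60) cum 170
  x=13 (Beta, w=90) cum 260  ← median
  x=18 (Gamma, w=50) cum 310
  x=18 (Epsilon, w=2) cum 312
  x=18 (Theta, w=75) cum 387
  x=19 (Alpha, w=80) cum 467
⇒ x* = 13
y-coordinate, sorted with cumulative weight:
  y=1 (Delta, w=50) cum 50
  y=4 (Gamma, w=50) cum 100
  y=7 (Beta, w=90) cum 190
  y=15 (Zeta, w=60) cum 250  ← median
  y=17 (Alpha, w=80) cum 330
  y=17 (Epsilon, w=2) cum 332
  y=18 (Eta, w=60) cum 392
  y=20 (Theta, w=75) cum 467
⇒ y* = 15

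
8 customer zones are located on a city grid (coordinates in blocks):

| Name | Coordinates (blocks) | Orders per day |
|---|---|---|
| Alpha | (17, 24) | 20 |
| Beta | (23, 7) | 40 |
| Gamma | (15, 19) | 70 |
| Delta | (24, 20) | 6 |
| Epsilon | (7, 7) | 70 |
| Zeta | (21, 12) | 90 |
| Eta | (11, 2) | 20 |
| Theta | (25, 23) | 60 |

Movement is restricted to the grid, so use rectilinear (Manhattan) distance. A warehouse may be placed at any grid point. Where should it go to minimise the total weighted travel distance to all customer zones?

Manhattan distance separates: Σwᵢ(|x−xᵢ|+|y−yᵢ|) = Σwᵢ|x−xᵢ| + Σwᵢ|y−yᵢ|, so x and y are optimised independently as 1-D weighted medians.
Total weight W = 376; half = 188.
x-coordinate, sorted with cumulative weight:
  x=7 (Epsilon, w=70) cum 70
  x=11 (Eta, w=20) cum 90
  x=15 (Gamma, w=70) cum 160
  x=17 (Alpha, w=20) cum 180
  x=21 (Zeta, w=90) cum 270  ← median
  x=23 (Beta, w=40) cum 310
  x=24 (Delta, w=6) cum 316
  x=25 (Theta, w=60) cum 376
⇒ x* = 21
y-coordinate, sorted with cumulative weight:
  y=2 (Eta, w=20) cum 20
  y=7 (Beta, w=40) cum 60
  y=7 (Epsilon, w=70) cum 130
  y=12 (Zeta, w=90) cum 220  ← median
  y=19 (Gamma, w=70) cum 290
  y=20 (Delta, w=6) cum 296
  y=23 (Theta, w=60) cum 356
  y=24 (Alpha, w=20) cum 376
⇒ y* = 12

(21, 12)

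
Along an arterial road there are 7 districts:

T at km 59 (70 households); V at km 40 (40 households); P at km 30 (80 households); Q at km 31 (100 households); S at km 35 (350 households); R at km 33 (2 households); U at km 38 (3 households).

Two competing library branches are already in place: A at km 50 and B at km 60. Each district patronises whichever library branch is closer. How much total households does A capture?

575

The indifferent point is the midpoint (50+60)/2 = 55; districts left of it (closer to A at 50) go to A, those right go to B.
  P at 30 (w=80) → A
  Q at 31 (w=100) → A
  R at 33 (w=2) → A
  S at 35 (w=350) → A
  U at 38 (w=3) → A
  V at 40 (w=40) → A
  T at 59 (w=70) → B
A captures 575; B captures 70.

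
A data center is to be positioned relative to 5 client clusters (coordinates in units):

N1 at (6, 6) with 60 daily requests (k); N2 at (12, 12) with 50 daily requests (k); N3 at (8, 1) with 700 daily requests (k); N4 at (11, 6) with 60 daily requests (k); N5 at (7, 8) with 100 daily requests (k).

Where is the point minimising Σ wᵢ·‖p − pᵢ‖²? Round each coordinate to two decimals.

The minimiser of Σwᵢ‖p−pᵢ‖² is the weighted centroid p* = (Σwᵢpᵢ)/(Σwᵢ).
Σwᵢ = 970.
Σwᵢxᵢ = 60·6 + 50·12 + 700·8 + 60·11 + 100·7 = 7920.
Σwᵢyᵢ = 60·6 + 50·12 + 700·1 + 60·6 + 100·8 = 2820.
x* = 7920/970 = 8.16, y* = 2820/970 = 2.91.

(8.16, 2.91)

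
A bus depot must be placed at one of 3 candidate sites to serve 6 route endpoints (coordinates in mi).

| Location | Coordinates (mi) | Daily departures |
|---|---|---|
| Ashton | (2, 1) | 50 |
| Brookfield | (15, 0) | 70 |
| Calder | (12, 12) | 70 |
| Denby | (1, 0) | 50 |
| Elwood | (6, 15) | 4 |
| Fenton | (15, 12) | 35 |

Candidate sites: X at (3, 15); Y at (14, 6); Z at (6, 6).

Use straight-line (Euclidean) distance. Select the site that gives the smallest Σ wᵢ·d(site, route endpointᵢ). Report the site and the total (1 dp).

Z, total 2476.4 mi

Total weighted distance at each candidate:
  X (3, 15): total = 3912.1
  Y (14, 6): total = 2495.5
  Z (6, 6): total = 2476.4
Minimum is at Z with total 2476.4 mi.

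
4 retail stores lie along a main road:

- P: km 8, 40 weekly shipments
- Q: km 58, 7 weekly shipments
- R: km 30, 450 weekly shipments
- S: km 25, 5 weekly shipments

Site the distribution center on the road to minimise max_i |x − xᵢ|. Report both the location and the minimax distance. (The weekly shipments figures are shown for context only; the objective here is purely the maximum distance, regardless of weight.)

The 1-center on a line is the midpoint of the two extreme points: leftmost at 8, rightmost at 58.
Optimal location = (8 + 58)/2 = 33; maximum distance = (58 − 8)/2 = 25.

location 33, max distance 25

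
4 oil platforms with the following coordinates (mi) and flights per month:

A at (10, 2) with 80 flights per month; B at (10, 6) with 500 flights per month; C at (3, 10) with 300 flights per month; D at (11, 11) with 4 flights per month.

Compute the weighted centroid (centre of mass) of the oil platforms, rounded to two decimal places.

(7.63, 7.02)

The minimiser of Σwᵢ‖p−pᵢ‖² is the weighted centroid p* = (Σwᵢpᵢ)/(Σwᵢ).
Σwᵢ = 884.
Σwᵢxᵢ = 80·10 + 500·10 + 300·3 + 4·11 = 6744.
Σwᵢyᵢ = 80·2 + 500·6 + 300·10 + 4·11 = 6204.
x* = 6744/884 = 7.63, y* = 6204/884 = 7.02.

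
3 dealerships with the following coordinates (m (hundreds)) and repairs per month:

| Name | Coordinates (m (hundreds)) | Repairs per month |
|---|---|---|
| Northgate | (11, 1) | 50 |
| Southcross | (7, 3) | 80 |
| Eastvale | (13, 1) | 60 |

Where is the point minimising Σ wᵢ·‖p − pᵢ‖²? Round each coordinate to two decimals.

The minimiser of Σwᵢ‖p−pᵢ‖² is the weighted centroid p* = (Σwᵢpᵢ)/(Σwᵢ).
Σwᵢ = 190.
Σwᵢxᵢ = 50·11 + 80·7 + 60·13 = 1890.
Σwᵢyᵢ = 50·1 + 80·3 + 60·1 = 350.
x* = 1890/190 = 9.95, y* = 350/190 = 1.84.

(9.95, 1.84)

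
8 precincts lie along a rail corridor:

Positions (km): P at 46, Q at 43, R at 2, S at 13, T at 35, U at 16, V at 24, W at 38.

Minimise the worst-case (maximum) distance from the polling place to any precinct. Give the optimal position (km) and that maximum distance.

The 1-center on a line is the midpoint of the two extreme points: leftmost at 2, rightmost at 46.
Optimal location = (2 + 46)/2 = 24; maximum distance = (46 − 2)/2 = 22.

location 24, max distance 22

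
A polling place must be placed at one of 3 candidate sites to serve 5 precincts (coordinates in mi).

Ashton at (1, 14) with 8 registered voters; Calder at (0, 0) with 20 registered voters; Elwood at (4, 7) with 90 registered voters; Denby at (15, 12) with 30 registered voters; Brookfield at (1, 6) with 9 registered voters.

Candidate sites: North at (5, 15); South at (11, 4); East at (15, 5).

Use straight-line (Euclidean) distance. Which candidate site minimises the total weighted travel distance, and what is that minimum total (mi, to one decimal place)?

Total weighted distance at each candidate:
  North (5, 15): total = 1476.7
  South (11, 4): total = 1392.8
  East (15, 5): total = 1791.9
Minimum is at South with total 1392.8 mi.

South, total 1392.8 mi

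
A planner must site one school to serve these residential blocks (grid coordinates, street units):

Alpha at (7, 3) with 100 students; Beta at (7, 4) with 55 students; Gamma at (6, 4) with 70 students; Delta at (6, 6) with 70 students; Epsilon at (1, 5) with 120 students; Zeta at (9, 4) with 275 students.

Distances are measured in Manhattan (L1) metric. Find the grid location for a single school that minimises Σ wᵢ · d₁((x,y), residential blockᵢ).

Manhattan distance separates: Σwᵢ(|x−xᵢ|+|y−yᵢ|) = Σwᵢ|x−xᵢ| + Σwᵢ|y−yᵢ|, so x and y are optimised independently as 1-D weighted medians.
Total weight W = 690; half = 345.
x-coordinate, sorted with cumulative weight:
  x=1 (Epsilon, w=120) cum 120
  x=6 (Gamma, w=70) cum 190
  x=6 (Delta, w=70) cum 260
  x=7 (Alpha, w=100) cum 360  ← median
  x=7 (Beta, w=55) cum 415
  x=9 (Zeta, w=275) cum 690
⇒ x* = 7
y-coordinate, sorted with cumulative weight:
  y=3 (Alpha, w=100) cum 100
  y=4 (Beta, w=55) cum 155
  y=4 (Gamma, w=70) cum 225
  y=4 (Zeta, w=275) cum 500  ← median
  y=5 (Epsilon, w=120) cum 620
  y=6 (Delta, w=70) cum 690
⇒ y* = 4

(7, 4)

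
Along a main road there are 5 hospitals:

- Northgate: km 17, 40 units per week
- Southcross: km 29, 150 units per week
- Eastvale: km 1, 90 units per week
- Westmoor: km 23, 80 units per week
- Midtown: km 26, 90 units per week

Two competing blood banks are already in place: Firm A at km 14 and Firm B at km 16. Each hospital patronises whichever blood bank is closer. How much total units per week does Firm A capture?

90

The indifferent point is the midpoint (14+16)/2 = 15; hospitals left of it (closer to Firm A at 14) go to Firm A, those right go to Firm B.
  Eastvale at 1 (w=90) → Firm A
  Northgate at 17 (w=40) → Firm B
  Westmoor at 23 (w=80) → Firm B
  Midtown at 26 (w=90) → Firm B
  Southcross at 29 (w=150) → Firm B
Firm A captures 90; Firm B captures 360.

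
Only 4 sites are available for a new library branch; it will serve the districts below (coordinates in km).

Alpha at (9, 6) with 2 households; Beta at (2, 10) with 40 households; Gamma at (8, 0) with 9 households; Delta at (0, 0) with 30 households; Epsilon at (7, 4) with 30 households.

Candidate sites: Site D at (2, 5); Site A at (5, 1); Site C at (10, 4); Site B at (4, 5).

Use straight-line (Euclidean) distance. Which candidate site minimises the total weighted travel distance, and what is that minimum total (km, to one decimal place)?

Total weighted distance at each candidate:
  Site D (2, 5): total = 599.0
  Site A (5, 1): total = 681.9
  Site C (10, 4): total = 857.8
  Site B (4, 5): total = 570.2
Minimum is at Site B with total 570.2 km.

Site B, total 570.2 km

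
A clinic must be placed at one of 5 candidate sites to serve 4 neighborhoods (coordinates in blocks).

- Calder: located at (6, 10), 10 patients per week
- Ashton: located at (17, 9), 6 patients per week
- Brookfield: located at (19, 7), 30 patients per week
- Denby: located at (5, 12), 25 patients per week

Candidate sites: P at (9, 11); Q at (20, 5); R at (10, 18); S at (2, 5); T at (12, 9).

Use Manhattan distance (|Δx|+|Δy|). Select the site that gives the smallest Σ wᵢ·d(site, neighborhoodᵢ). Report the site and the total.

T, total 620 blocks

Total weighted distance at each candidate:
  P (9, 11): total = 645
  Q (20, 5): total = 872
  R (10, 18): total = 1091
  S (2, 5): total = 1024
  T (12, 9): total = 620
Minimum is at T with total 620 blocks.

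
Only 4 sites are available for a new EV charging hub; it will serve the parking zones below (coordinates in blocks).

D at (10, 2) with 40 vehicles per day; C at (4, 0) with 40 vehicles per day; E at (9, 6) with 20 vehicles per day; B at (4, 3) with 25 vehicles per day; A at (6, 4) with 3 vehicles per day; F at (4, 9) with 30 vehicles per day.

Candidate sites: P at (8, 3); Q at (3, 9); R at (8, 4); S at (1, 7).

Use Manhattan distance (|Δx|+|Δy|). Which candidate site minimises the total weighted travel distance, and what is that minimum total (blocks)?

P, total 889 blocks

Total weighted distance at each candidate:
  P (8, 3): total = 889
  Q (3, 9): total = 1369
  R (8, 4): total = 941
  S (1, 7): total = 1489
Minimum is at P with total 889 blocks.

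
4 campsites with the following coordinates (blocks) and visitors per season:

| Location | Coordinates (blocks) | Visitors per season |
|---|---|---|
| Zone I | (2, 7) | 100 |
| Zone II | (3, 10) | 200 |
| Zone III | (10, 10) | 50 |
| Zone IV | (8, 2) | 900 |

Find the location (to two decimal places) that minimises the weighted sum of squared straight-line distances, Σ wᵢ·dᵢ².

The minimiser of Σwᵢ‖p−pᵢ‖² is the weighted centroid p* = (Σwᵢpᵢ)/(Σwᵢ).
Σwᵢ = 1250.
Σwᵢxᵢ = 100·2 + 200·3 + 50·10 + 900·8 = 8500.
Σwᵢyᵢ = 100·7 + 200·10 + 50·10 + 900·2 = 5000.
x* = 8500/1250 = 6.80, y* = 5000/1250 = 4.00.

(6.80, 4.00)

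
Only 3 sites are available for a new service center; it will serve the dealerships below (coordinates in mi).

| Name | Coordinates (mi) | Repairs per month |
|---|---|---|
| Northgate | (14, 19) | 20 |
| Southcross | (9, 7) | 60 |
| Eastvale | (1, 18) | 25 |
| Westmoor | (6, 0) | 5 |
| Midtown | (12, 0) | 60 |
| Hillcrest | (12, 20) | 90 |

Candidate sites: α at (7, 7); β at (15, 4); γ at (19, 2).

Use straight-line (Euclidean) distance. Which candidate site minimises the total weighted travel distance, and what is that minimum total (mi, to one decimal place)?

Total weighted distance at each candidate:
  α (7, 7): total = 2516.1
  β (15, 4): total = 3012.5
  γ (19, 2): total = 3868.1
Minimum is at α with total 2516.1 mi.

α, total 2516.1 mi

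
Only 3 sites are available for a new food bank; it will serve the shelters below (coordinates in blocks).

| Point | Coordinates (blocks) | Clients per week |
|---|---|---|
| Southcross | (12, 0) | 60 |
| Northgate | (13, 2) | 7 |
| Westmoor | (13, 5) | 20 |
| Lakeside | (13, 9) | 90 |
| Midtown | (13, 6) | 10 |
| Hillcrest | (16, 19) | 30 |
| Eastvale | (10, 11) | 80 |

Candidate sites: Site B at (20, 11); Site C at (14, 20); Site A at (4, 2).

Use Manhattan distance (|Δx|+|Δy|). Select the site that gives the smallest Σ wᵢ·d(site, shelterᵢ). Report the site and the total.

Total weighted distance at each candidate:
  Site B (20, 11): total = 3602
  Site C (14, 20): total = 4133
  Site A (4, 2): total = 4543
Minimum is at Site B with total 3602 blocks.

Site B, total 3602 blocks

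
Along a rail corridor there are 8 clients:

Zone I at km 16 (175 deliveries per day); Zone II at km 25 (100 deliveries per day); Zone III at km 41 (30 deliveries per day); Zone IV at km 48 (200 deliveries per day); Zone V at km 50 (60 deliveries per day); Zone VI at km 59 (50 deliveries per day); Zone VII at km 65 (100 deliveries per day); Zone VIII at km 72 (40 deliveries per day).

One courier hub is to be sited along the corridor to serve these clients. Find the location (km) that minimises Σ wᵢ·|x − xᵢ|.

For a sum of weighted absolute distances on a line, the optimum is the weighted median (not the mean). Total weight W = 755; half-weight = 377.5.
Sort by position and accumulate weight:
  km 16 (Zone I, w=175) → cum 175
  km 25 (Zone II, w=100) → cum 275
  km 41 (Zone III, w=30) → cum 305
  km 48 (Zone IV, w=200) → cum 505  ≥ 377.5 → median here
  km 50 (Zone V, w=60) → cum 565
  km 59 (Zone VI, w=50) → cum 615
  km 65 (Zone VII, w=100) → cum 715
  km 72 (Zone VIII, w=40) → cum 755
Optimal location: km 48.

x = 48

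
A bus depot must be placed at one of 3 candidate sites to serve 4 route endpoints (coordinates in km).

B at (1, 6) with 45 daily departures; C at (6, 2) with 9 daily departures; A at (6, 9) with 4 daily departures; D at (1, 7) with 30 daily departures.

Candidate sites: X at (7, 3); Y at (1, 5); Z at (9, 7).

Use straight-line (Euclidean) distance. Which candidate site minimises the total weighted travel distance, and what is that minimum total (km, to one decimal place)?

Y, total 183.1 km

Total weighted distance at each candidate:
  X (7, 3): total = 555.3
  Y (1, 5): total = 183.1
  Z (9, 7): total = 669.7
Minimum is at Y with total 183.1 km.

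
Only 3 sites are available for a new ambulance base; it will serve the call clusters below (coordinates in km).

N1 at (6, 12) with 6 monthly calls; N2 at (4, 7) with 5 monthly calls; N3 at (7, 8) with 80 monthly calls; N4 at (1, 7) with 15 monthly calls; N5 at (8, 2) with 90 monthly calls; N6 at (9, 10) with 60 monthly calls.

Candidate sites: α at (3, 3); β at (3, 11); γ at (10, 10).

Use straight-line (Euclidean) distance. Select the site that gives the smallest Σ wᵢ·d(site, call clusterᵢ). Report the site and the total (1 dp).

Total weighted distance at each candidate:
  α (3, 3): total = 1669.0
  β (3, 11): total = 1798.2
  γ (10, 10): total = 1293.3
Minimum is at γ with total 1293.3 km.

γ, total 1293.3 km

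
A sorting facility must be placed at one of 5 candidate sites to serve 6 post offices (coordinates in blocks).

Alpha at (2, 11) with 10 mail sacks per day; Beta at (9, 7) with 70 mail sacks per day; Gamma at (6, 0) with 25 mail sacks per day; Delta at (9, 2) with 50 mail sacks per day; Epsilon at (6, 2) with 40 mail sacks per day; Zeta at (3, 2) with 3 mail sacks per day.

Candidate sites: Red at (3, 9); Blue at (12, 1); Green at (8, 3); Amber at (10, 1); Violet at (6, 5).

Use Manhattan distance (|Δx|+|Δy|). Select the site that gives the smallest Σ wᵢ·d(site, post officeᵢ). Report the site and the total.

Green, total 853 blocks

Total weighted distance at each candidate:
  Red (3, 9): total = 1961
  Blue (12, 1): total = 1515
  Green (8, 3): total = 853
  Amber (10, 1): total = 1119
  Violet (6, 5): total = 1013
Minimum is at Green with total 853 blocks.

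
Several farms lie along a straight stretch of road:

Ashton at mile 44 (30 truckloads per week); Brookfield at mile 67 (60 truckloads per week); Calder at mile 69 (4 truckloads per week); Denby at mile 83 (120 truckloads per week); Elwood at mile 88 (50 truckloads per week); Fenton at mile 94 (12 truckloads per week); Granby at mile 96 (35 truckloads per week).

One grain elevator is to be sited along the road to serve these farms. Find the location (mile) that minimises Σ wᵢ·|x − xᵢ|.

For a sum of weighted absolute distances on a line, the optimum is the weighted median (not the mean). Total weight W = 311; half-weight = 155.5.
Sort by position and accumulate weight:
  mile 44 (Ashton, w=30) → cum 30
  mile 67 (Brookfield, w=60) → cum 90
  mile 69 (Calder, w=4) → cum 94
  mile 83 (Denby, w=120) → cum 214  ≥ 155.5 → median here
  mile 88 (Elwood, w=50) → cum 264
  mile 94 (Fenton, w=12) → cum 276
  mile 96 (Granby, w=35) → cum 311
Optimal location: mile 83.

x = 83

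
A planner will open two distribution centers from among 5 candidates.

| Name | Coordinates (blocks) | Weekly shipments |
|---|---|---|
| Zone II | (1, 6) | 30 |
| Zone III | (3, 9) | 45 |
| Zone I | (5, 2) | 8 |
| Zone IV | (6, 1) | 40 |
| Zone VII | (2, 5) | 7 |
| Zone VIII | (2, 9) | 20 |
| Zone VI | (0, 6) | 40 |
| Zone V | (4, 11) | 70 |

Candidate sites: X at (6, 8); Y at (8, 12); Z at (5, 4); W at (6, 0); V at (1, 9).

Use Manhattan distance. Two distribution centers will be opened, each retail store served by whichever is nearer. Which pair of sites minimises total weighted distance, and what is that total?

Evaluate every pair (each demand assigned to the nearer of the two):
  {W, V}: total = 809
  {Z, V}: total = 914
  {X, V}: total = 1081
  {X, W}: total = 1273
  {X, Z}: total = 1294
  {Y, V}: total = 1353
  {Y, Z}: total = 1489
  {X, Y}: total = 1545
  {Z, W}: total = 1579
  {Y, W}: total = 1827
Best pair: {W, V} with total 809.

{W, V}, total 809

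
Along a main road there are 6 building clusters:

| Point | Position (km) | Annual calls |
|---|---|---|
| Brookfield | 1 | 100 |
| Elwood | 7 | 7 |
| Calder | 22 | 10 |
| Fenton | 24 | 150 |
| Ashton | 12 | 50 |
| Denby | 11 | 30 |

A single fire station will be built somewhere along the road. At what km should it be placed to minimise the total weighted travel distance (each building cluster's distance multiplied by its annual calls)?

x = 12

For a sum of weighted absolute distances on a line, the optimum is the weighted median (not the mean). Total weight W = 347; half-weight = 173.5.
Sort by position and accumulate weight:
  km 1 (Brookfield, w=100) → cum 100
  km 7 (Elwood, w=7) → cum 107
  km 11 (Denby, w=30) → cum 137
  km 12 (Ashton, w=50) → cum 187  ≥ 173.5 → median here
  km 22 (Calder, w=10) → cum 197
  km 24 (Fenton, w=150) → cum 347
Optimal location: km 12.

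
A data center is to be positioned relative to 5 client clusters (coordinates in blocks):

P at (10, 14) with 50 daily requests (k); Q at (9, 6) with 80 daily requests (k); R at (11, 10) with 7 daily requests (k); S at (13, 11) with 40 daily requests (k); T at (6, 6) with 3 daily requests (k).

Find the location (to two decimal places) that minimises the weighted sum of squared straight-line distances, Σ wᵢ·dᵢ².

The minimiser of Σwᵢ‖p−pᵢ‖² is the weighted centroid p* = (Σwᵢpᵢ)/(Σwᵢ).
Σwᵢ = 180.
Σwᵢxᵢ = 50·10 + 80·9 + 7·11 + 40·13 + 3·6 = 1835.
Σwᵢyᵢ = 50·14 + 80·6 + 7·10 + 40·11 + 3·6 = 1708.
x* = 1835/180 = 10.19, y* = 1708/180 = 9.49.

(10.19, 9.49)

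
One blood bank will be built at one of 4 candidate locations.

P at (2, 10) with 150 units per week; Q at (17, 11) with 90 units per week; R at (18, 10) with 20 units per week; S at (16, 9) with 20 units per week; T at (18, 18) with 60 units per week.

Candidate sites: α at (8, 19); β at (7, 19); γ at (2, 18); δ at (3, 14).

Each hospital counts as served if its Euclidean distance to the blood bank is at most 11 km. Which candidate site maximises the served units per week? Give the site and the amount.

Coverage radius r = 11 km; a point is covered iff (Δx)²+(Δy)² ≤ 11² = 121.
  α (8, 19): covers {P, T} → 210
  β (7, 19): covers {P} → 150
  γ (2, 18): covers {P} → 150
  δ (3, 14): covers {P} → 150
Maximum coverage at α: 210 units per week.

α, covering 210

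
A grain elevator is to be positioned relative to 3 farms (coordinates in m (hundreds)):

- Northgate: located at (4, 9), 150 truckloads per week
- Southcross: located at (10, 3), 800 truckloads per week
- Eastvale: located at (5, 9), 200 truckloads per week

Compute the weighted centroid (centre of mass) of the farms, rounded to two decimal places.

The minimiser of Σwᵢ‖p−pᵢ‖² is the weighted centroid p* = (Σwᵢpᵢ)/(Σwᵢ).
Σwᵢ = 1150.
Σwᵢxᵢ = 150·4 + 800·10 + 200·5 = 9600.
Σwᵢyᵢ = 150·9 + 800·3 + 200·9 = 5550.
x* = 9600/1150 = 8.35, y* = 5550/1150 = 4.83.

(8.35, 4.83)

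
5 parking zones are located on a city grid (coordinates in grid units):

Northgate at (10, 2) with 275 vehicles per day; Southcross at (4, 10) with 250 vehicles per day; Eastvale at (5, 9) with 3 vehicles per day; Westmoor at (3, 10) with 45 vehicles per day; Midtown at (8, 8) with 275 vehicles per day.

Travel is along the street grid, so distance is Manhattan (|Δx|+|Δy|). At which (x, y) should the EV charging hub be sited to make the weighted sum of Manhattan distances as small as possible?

Manhattan distance separates: Σwᵢ(|x−xᵢ|+|y−yᵢ|) = Σwᵢ|x−xᵢ| + Σwᵢ|y−yᵢ|, so x and y are optimised independently as 1-D weighted medians.
Total weight W = 848; half = 424.
x-coordinate, sorted with cumulative weight:
  x=3 (Westmoor, w=45) cum 45
  x=4 (Southcross, w=250) cum 295
  x=5 (Eastvale, w=3) cum 298
  x=8 (Midtown, w=275) cum 573  ← median
  x=10 (Northgate, w=275) cum 848
⇒ x* = 8
y-coordinate, sorted with cumulative weight:
  y=2 (Northgate, w=275) cum 275
  y=8 (Midtown, w=275) cum 550  ← median
  y=9 (Eastvale, w=3) cum 553
  y=10 (Southcross, w=250) cum 803
  y=10 (Westmoor, w=45) cum 848
⇒ y* = 8

(8, 8)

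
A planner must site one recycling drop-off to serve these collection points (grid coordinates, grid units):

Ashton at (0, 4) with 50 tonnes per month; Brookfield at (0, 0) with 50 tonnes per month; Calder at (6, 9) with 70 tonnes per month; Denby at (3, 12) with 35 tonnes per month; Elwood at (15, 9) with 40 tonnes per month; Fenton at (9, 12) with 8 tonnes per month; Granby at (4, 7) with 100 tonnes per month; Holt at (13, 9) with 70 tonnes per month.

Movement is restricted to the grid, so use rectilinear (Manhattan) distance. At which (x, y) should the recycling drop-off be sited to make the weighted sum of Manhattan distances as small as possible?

(4, 9)

Manhattan distance separates: Σwᵢ(|x−xᵢ|+|y−yᵢ|) = Σwᵢ|x−xᵢ| + Σwᵢ|y−yᵢ|, so x and y are optimised independently as 1-D weighted medians.
Total weight W = 423; half = 211.5.
x-coordinate, sorted with cumulative weight:
  x=0 (Ashton, w=50) cum 50
  x=0 (Brookfield, w=50) cum 100
  x=3 (Denby, w=35) cum 135
  x=4 (Granby, w=100) cum 235  ← median
  x=6 (Calder, w=70) cum 305
  x=9 (Fenton, w=8) cum 313
  x=13 (Holt, w=70) cum 383
  x=15 (Elwood, w=40) cum 423
⇒ x* = 4
y-coordinate, sorted with cumulative weight:
  y=0 (Brookfield, w=50) cum 50
  y=4 (Ashton, w=50) cum 100
  y=7 (Granby, w=100) cum 200
  y=9 (Calder, w=70) cum 270  ← median
  y=9 (Elwood, w=40) cum 310
  y=9 (Holt, w=70) cum 380
  y=12 (Denby, w=35) cum 415
  y=12 (Fenton, w=8) cum 423
⇒ y* = 9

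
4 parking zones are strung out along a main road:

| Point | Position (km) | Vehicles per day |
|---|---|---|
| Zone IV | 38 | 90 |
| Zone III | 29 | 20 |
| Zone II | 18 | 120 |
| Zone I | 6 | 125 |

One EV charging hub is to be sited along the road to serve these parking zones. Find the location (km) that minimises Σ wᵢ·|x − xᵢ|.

For a sum of weighted absolute distances on a line, the optimum is the weighted median (not the mean). Total weight W = 355; half-weight = 177.5.
Sort by position and accumulate weight:
  km 6 (Zone I, w=125) → cum 125
  km 18 (Zone II, w=120) → cum 245  ≥ 177.5 → median here
  km 29 (Zone III, w=20) → cum 265
  km 38 (Zone IV, w=90) → cum 355
Optimal location: km 18.

x = 18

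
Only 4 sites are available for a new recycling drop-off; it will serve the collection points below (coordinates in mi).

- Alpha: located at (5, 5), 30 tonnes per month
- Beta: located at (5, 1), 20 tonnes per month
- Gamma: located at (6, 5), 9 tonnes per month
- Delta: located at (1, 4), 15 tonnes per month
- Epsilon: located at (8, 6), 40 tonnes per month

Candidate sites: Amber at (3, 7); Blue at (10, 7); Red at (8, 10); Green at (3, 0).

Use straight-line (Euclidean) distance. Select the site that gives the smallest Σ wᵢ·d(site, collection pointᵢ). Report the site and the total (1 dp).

Total weighted distance at each candidate:
  Amber (3, 7): total = 501.8
  Blue (10, 7): total = 589.8
  Red (8, 10): total = 711.4
  Green (3, 0): total = 638.2
Minimum is at Amber with total 501.8 mi.

Amber, total 501.8 mi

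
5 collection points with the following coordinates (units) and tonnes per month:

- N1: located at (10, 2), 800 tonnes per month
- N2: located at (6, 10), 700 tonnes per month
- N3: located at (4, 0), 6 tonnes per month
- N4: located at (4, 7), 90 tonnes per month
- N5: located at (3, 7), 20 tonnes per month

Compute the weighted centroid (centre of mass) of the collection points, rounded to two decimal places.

The minimiser of Σwᵢ‖p−pᵢ‖² is the weighted centroid p* = (Σwᵢpᵢ)/(Σwᵢ).
Σwᵢ = 1616.
Σwᵢxᵢ = 800·10 + 700·6 + 6·4 + 90·4 + 20·3 = 12644.
Σwᵢyᵢ = 800·2 + 700·10 + 6·0 + 90·7 + 20·7 = 9370.
x* = 12644/1616 = 7.82, y* = 9370/1616 = 5.80.

(7.82, 5.80)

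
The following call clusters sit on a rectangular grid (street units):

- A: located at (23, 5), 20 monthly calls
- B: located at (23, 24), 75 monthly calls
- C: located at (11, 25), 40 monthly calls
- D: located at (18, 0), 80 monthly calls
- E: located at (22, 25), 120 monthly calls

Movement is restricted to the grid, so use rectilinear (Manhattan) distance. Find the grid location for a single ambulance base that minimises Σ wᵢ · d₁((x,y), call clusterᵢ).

(22, 24)

Manhattan distance separates: Σwᵢ(|x−xᵢ|+|y−yᵢ|) = Σwᵢ|x−xᵢ| + Σwᵢ|y−yᵢ|, so x and y are optimised independently as 1-D weighted medians.
Total weight W = 335; half = 167.5.
x-coordinate, sorted with cumulative weight:
  x=11 (C, w=40) cum 40
  x=18 (D, w=80) cum 120
  x=22 (E, w=120) cum 240  ← median
  x=23 (A, w=20) cum 260
  x=23 (B, w=75) cum 335
⇒ x* = 22
y-coordinate, sorted with cumulative weight:
  y=0 (D, w=80) cum 80
  y=5 (A, w=20) cum 100
  y=24 (B, w=75) cum 175  ← median
  y=25 (C, w=40) cum 215
  y=25 (E, w=120) cum 335
⇒ y* = 24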